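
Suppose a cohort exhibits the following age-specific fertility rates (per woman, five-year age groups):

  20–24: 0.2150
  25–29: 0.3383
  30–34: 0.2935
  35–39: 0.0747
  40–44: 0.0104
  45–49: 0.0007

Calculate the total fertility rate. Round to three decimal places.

Sum of ASFRs = 0.2150 + 0.3383 + 0.2935 + 0.0747 + 0.0104 + 0.0007 = 0.9326
TFR = 5 × 0.9326 = 4.663

4.663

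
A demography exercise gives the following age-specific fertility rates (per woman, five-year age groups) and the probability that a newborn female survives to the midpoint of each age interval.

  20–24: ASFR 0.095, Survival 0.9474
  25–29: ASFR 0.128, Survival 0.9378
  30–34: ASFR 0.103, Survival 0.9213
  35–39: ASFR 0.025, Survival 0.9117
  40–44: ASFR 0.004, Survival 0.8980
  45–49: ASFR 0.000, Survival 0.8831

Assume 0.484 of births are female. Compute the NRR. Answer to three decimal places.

0.802

Proportion female at birth = 0.484.
Per-age-group product (5 × ASFR × survival probability):
  20–24: 5 × 0.095 × 0.9474 = 0.45002
  25–29: 5 × 0.128 × 0.9378 = 0.60019
  30–34: 5 × 0.103 × 0.9213 = 0.47447
  35–39: 5 × 0.025 × 0.9117 = 0.11396
  40–44: 5 × 0.004 × 0.8980 = 0.01796
  45–49: 5 × 0.000 × 0.8831 = 0.00000
Sum = 1.65660
NRR = 0.484 × 1.65660 = 0.80179
An NRR under 1 implies long-run decline under these rates.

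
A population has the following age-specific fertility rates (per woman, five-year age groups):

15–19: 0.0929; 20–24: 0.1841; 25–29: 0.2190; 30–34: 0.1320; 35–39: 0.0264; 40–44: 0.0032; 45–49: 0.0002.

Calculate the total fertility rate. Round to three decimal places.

Sum of ASFRs = 0.0929 + 0.1841 + 0.2190 + 0.1320 + 0.0264 + 0.0032 + 0.0002 = 0.6578
TFR = 5 × 0.6578 = 3.289

3.289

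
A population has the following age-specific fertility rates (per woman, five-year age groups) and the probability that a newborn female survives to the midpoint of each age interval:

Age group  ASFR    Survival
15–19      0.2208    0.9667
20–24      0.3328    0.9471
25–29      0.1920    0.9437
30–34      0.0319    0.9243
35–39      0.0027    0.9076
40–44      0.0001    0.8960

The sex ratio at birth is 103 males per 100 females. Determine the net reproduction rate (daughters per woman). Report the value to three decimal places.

1.827

Proportion female at birth = 100 / (100 + 103) = 0.49261.
Weighting each age-specific rate by interval width and survival:
  15–19: 5 × 0.2208 × 0.9667 = 1.06724
  20–24: 5 × 0.3328 × 0.9471 = 1.57597
  25–29: 5 × 0.1920 × 0.9437 = 0.90595
  30–34: 5 × 0.0319 × 0.9243 = 0.14743
  35–39: 5 × 0.0027 × 0.9076 = 0.01225
  40–44: 5 × 0.0001 × 0.8960 = 0.00045
Sum = 3.70929
NRR = 0.49261 × 3.70929 = 1.82723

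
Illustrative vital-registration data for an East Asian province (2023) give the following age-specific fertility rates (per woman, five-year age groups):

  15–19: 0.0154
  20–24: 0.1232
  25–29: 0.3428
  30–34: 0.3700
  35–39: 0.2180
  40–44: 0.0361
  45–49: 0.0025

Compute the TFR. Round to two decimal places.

5.54

Sum of ASFRs = 0.0154 + 0.1232 + 0.3428 + 0.3700 + 0.2180 + 0.0361 + 0.0025 = 1.1080
TFR = 5 × 1.1080 = 5.54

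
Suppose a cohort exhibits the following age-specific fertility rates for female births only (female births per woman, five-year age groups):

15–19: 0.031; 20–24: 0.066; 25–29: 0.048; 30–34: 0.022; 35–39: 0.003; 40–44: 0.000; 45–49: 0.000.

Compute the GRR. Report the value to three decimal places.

0.850

Sum of female ASFRs = 0.031 + 0.066 + 0.048 + 0.022 + 0.003 + 0.000 + 0.000 = 0.170
GRR = 5 × 0.170 = 0.85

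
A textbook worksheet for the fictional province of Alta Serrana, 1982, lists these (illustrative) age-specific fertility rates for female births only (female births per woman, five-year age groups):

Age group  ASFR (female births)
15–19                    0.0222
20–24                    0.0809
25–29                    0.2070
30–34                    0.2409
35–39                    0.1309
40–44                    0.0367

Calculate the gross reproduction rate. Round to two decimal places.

Sum of female ASFRs = 0.0222 + 0.0809 + 0.2070 + 0.2409 + 0.1309 + 0.0367 = 0.7186
GRR = 5 × 0.7186 = 3.593

3.59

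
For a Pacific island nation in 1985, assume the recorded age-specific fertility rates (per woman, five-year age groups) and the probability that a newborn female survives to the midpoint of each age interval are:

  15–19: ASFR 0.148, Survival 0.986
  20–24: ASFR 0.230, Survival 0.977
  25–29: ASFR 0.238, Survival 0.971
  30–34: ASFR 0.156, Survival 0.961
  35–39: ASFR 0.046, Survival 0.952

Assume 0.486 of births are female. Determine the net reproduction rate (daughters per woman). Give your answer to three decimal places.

Proportion female at birth = 0.486.
Survival-weighted fertility by age (5·fₓ·Sₓ):
  15–19: 5 × 0.148 × 0.986 = 0.72964
  20–24: 5 × 0.230 × 0.977 = 1.12355
  25–29: 5 × 0.238 × 0.971 = 1.15549
  30–34: 5 × 0.156 × 0.961 = 0.74958
  35–39: 5 × 0.046 × 0.952 = 0.21896
Sum = 3.97722
NRR = 0.486 × 3.97722 = 1.93293

1.933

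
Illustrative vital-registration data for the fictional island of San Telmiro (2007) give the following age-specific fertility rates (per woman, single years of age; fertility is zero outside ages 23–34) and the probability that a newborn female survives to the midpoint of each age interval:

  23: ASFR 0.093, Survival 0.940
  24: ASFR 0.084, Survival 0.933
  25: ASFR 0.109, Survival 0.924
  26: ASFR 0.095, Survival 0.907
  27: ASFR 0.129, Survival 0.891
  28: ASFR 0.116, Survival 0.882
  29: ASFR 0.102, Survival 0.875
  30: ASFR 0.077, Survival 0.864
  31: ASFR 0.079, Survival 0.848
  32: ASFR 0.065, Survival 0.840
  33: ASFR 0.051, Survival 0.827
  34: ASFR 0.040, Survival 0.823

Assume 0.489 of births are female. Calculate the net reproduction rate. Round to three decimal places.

Proportion female at birth = 0.489.
Weighting each age-specific rate by interval width and survival:
  23: 1 × 0.093 × 0.940 = 0.08742
  24: 1 × 0.084 × 0.933 = 0.07837
  25: 1 × 0.109 × 0.924 = 0.10072
  26: 1 × 0.095 × 0.907 = 0.08617
  27: 1 × 0.129 × 0.891 = 0.11494
  28: 1 × 0.116 × 0.882 = 0.10231
  29: 1 × 0.102 × 0.875 = 0.08925
  30: 1 × 0.077 × 0.864 = 0.06653
  31: 1 × 0.079 × 0.848 = 0.06699
  32: 1 × 0.065 × 0.840 = 0.05460
  33: 1 × 0.051 × 0.827 = 0.04218
  34: 1 × 0.040 × 0.823 = 0.03292
Sum = 0.92240
NRR = 0.489 × 0.92240 = 0.45105

0.451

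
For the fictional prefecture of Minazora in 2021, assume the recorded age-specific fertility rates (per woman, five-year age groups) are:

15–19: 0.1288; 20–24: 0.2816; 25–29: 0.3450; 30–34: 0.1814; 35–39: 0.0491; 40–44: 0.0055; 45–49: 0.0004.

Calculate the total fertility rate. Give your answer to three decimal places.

4.959

Sum of ASFRs = 0.1288 + 0.2816 + 0.3450 + 0.1814 + 0.0491 + 0.0055 + 0.0004 = 0.9918
TFR = 5 × 0.9918 = 4.959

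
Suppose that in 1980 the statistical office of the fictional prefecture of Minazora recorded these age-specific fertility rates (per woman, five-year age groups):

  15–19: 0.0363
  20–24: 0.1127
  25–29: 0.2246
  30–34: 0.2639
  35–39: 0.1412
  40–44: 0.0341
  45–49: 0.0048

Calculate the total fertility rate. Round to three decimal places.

4.088

Sum of ASFRs = 0.0363 + 0.1127 + 0.2246 + 0.2639 + 0.1412 + 0.0341 + 0.0048 = 0.8176
TFR = 5 × 0.8176 = 4.088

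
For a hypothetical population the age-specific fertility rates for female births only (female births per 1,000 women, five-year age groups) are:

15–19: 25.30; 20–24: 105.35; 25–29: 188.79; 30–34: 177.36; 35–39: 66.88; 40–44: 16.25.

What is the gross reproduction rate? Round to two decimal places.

2.90

Sum of female ASFRs = 25.30 + 105.35 + 188.79 + 177.36 + 66.88 + 16.25 = 579.93
GRR = 5 × 579.93 / 1000 = 2.89965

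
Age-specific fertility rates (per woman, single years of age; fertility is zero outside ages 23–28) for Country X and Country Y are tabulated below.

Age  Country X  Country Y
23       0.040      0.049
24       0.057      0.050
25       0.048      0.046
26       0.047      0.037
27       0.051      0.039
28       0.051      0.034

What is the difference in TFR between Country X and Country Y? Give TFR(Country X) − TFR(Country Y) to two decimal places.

Country X:
  Sum of ASFRs = 0.040 + 0.057 + 0.048 + 0.047 + 0.051 + 0.051 = 0.294
  TFR = 0.294
Country Y:
  Sum of ASFRs = 0.049 + 0.050 + 0.046 + 0.037 + 0.039 + 0.034 = 0.255
  TFR = 0.255
Difference = 0.294 − 0.255 = 0.039

0.04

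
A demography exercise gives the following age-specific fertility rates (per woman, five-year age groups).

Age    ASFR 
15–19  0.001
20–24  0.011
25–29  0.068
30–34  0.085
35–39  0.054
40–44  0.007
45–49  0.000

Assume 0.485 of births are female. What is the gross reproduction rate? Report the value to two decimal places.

0.55

Proportion female at birth = 0.485.
Sum of ASFRs = 0.001 + 0.011 + 0.068 + 0.085 + 0.054 + 0.007 + 0.000 = 0.226
TFR = 5 × 0.226 = 1.13
GRR = 0.485 × 1.13 = 0.54805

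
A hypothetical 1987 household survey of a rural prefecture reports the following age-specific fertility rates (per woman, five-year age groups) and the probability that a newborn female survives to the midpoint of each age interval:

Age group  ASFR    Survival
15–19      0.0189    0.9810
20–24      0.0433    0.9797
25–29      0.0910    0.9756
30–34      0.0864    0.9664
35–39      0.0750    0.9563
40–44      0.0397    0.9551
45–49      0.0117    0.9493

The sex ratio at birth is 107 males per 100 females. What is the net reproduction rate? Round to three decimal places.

Proportion female at birth = 100 / (100 + 107) = 0.48309.
Survival-weighted fertility by age (5·fₓ·Sₓ):
  15–19: 5 × 0.0189 × 0.9810 = 0.09270
  20–24: 5 × 0.0433 × 0.9797 = 0.21211
  25–29: 5 × 0.0910 × 0.9756 = 0.44390
  30–34: 5 × 0.0864 × 0.9664 = 0.41748
  35–39: 5 × 0.0750 × 0.9563 = 0.35861
  40–44: 5 × 0.0397 × 0.9551 = 0.18959
  45–49: 5 × 0.0117 × 0.9493 = 0.05553
Sum = 1.76992
NRR = 0.48309 × 1.76992 = 0.85503
With NRR below 1 the population is below replacement fertility.

0.855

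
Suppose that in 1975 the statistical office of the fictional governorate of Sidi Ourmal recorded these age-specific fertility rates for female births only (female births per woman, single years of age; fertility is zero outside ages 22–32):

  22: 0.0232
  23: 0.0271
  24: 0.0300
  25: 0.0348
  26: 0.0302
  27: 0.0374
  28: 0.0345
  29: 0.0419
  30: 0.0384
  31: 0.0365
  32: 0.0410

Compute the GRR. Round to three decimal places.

Sum of female ASFRs = 0.0232 + 0.0271 + 0.0300 + 0.0348 + 0.0302 + 0.0374 + 0.0345 + 0.0419 + 0.0384 + 0.0365 + 0.0410 = 0.3750
GRR = 0.375

0.375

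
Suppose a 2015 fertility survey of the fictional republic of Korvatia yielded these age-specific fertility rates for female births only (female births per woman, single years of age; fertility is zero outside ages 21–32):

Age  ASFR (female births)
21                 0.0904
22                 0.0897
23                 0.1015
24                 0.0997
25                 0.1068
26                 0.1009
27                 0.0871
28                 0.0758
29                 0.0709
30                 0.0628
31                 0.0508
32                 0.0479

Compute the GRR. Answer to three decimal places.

0.984

Sum of female ASFRs = 0.0904 + 0.0897 + 0.1015 + 0.0997 + 0.1068 + 0.1009 + 0.0871 + 0.0758 + 0.0709 + 0.0628 + 0.0508 + 0.0479 = 0.9843
GRR = 0.9843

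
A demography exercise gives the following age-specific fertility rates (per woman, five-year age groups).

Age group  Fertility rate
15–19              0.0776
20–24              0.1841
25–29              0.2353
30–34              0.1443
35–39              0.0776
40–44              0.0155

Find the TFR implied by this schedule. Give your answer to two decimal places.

Sum of ASFRs = 0.0776 + 0.1841 + 0.2353 + 0.1443 + 0.0776 + 0.0155 = 0.7344
TFR = 5 × 0.7344 = 3.672

3.67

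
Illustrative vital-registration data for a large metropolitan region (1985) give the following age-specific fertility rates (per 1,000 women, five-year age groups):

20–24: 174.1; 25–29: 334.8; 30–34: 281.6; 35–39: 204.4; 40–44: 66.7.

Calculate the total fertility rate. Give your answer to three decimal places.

Sum of ASFRs = 174.1 + 334.8 + 281.6 + 204.4 + 66.7 = 1061.6
TFR = 5 × 1061.6 / 1000 = 5.308

5.308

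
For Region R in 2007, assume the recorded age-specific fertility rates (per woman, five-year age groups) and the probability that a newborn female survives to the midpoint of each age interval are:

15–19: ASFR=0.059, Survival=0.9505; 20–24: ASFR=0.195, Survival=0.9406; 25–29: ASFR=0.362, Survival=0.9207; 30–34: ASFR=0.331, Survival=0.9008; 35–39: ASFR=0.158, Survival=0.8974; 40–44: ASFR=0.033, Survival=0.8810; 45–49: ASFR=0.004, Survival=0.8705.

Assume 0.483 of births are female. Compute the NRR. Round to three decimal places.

Proportion female at birth = 0.483.
Survival-weighted fertility by age (5·fₓ·Sₓ):
  15–19: 5 × 0.059 × 0.9505 = 0.28040
  20–24: 5 × 0.195 × 0.9406 = 0.91709
  25–29: 5 × 0.362 × 0.9207 = 1.66647
  30–34: 5 × 0.331 × 0.9008 = 1.49082
  35–39: 5 × 0.158 × 0.8974 = 0.70895
  40–44: 5 × 0.033 × 0.8810 = 0.14537
  45–49: 5 × 0.004 × 0.8705 = 0.01741
Sum = 5.22651
NRR = 0.483 × 5.22651 = 2.52440
NRR > 1, so each generation more than replaces itself.

2.524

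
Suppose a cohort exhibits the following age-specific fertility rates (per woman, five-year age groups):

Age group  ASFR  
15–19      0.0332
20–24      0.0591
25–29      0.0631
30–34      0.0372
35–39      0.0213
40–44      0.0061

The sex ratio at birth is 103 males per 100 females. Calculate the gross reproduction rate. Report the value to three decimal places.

Proportion female at birth = 100 / (100 + 103) = 0.49261.
Sum of ASFRs = 0.0332 + 0.0591 + 0.0631 + 0.0372 + 0.0213 + 0.0061 = 0.2200
TFR = 5 × 0.2200 = 1.1
GRR = 0.49261 × 1.1 = 0.54187

0.542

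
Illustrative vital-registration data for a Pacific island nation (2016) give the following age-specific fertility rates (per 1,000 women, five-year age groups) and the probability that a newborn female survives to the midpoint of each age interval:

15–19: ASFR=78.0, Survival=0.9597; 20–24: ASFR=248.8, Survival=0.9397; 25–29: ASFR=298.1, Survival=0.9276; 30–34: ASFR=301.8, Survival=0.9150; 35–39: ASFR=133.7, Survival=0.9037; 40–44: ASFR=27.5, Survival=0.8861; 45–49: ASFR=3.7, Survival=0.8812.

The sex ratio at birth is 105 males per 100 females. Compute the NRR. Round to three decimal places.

Proportion female at birth = 100 / (100 + 105) = 0.48780.
Each age group contributes 5 × ASFR × survival:
  15–19: 5 × 78.0/1000 × 0.9597 = 0.37428
  20–24: 5 × 248.8/1000 × 0.9397 = 1.16899
  25–29: 5 × 298.1/1000 × 0.9276 = 1.38259
  30–34: 5 × 301.8/1000 × 0.9150 = 1.38074
  35–39: 5 × 133.7/1000 × 0.9037 = 0.60412
  40–44: 5 × 27.5/1000 × 0.8861 = 0.12184
  45–49: 5 × 3.7/1000 × 0.8812 = 0.01630
Sum = 5.04886
NRR = 0.48780 × 5.04886 = 2.46283
With NRR above 1 the population is above replacement fertility.

2.463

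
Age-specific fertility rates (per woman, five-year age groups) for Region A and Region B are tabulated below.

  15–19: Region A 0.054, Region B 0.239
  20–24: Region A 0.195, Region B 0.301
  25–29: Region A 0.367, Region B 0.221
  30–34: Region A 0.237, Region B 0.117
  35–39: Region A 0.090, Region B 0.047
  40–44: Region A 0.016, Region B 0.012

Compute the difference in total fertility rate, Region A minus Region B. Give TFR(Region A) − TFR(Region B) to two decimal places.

0.11

Region A:
  Sum of ASFRs = 0.054 + 0.195 + 0.367 + 0.237 + 0.090 + 0.016 = 0.959
  TFR = 5 × 0.959 = 4.795
Region B:
  Sum of ASFRs = 0.239 + 0.301 + 0.221 + 0.117 + 0.047 + 0.012 = 0.937
  TFR = 5 × 0.937 = 4.685
Difference = 4.795 − 4.685 = 0.11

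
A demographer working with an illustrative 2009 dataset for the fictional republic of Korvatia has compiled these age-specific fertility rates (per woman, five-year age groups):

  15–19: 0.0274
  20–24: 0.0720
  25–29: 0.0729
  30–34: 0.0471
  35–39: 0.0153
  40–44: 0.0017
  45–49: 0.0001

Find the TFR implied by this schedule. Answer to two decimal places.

Sum of ASFRs = 0.0274 + 0.0720 + 0.0729 + 0.0471 + 0.0153 + 0.0017 + 0.0001 = 0.2365
TFR = 5 × 0.2365 = 1.1825

1.18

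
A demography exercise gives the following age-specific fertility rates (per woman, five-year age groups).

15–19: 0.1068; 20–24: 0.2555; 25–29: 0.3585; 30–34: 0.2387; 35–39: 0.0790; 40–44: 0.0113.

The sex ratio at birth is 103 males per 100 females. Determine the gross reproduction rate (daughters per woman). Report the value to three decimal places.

Proportion female at birth = 100 / (100 + 103) = 0.49261.
Sum of ASFRs = 0.1068 + 0.2555 + 0.3585 + 0.2387 + 0.0790 + 0.0113 = 1.0498
TFR = 5 × 1.0498 = 5.249
GRR = 0.49261 × 5.249 = 2.58571

2.586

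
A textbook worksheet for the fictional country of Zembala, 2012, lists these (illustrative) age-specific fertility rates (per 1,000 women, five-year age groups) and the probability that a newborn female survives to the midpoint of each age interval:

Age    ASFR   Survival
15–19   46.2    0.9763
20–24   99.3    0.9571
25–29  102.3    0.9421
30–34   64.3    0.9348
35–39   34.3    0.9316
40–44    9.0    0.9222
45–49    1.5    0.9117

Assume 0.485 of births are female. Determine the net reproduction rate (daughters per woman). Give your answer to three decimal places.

0.820

Proportion female at birth = 0.485.
Weighting each age-specific rate by interval width and survival:
  15–19: 5 × 46.2/1000 × 0.9763 = 0.22553
  20–24: 5 × 99.3/1000 × 0.9571 = 0.47520
  25–29: 5 × 102.3/1000 × 0.9421 = 0.48188
  30–34: 5 × 64.3/1000 × 0.9348 = 0.30054
  35–39: 5 × 34.3/1000 × 0.9316 = 0.15977
  40–44: 5 × 9.0/1000 × 0.9222 = 0.04150
  45–49: 5 × 1.5/1000 × 0.9117 = 0.00684
Sum = 1.69126
NRR = 0.485 × 1.69126 = 0.82026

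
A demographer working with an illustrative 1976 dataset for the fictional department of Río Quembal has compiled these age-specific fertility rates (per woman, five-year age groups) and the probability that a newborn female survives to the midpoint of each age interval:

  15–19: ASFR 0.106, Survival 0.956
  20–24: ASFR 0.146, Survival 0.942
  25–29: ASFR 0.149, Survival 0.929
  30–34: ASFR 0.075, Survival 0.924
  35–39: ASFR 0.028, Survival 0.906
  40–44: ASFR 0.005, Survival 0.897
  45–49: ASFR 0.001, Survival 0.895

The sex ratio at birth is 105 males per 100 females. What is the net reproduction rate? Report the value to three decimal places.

Proportion female at birth = 100 / (100 + 105) = 0.48780.
Per-age-group product (5 × ASFR × survival probability):
  15–19: 5 × 0.106 × 0.956 = 0.50668
  20–24: 5 × 0.146 × 0.942 = 0.68766
  25–29: 5 × 0.149 × 0.929 = 0.69211
  30–34: 5 × 0.075 × 0.924 = 0.34650
  35–39: 5 × 0.028 × 0.906 = 0.12684
  40–44: 5 × 0.005 × 0.897 = 0.02243
  45–49: 5 × 0.001 × 0.895 = 0.00448
Sum = 2.38670
NRR = 0.48780 × 2.38670 = 1.16423
NRR > 1, so each generation more than replaces itself.

1.164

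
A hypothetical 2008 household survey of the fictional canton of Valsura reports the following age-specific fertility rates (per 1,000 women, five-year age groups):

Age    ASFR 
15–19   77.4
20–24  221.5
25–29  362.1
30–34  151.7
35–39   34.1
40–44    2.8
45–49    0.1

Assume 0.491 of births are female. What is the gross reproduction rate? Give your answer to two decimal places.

Proportion female at birth = 0.491.
Sum of ASFRs = 77.4 + 221.5 + 362.1 + 151.7 + 34.1 + 2.8 + 0.1 = 849.7
TFR = 5 × 849.7 / 1000 = 4.2485
GRR = 0.491 × 4.2485 = 2.08601

2.09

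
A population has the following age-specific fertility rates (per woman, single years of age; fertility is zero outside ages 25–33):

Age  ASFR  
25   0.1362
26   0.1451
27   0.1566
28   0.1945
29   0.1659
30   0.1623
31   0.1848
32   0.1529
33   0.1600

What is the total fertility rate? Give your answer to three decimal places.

1.458

Sum of ASFRs = 0.1362 + 0.1451 + 0.1566 + 0.1945 + 0.1659 + 0.1623 + 0.1848 + 0.1529 + 0.1600 = 1.4583
TFR = 1.4583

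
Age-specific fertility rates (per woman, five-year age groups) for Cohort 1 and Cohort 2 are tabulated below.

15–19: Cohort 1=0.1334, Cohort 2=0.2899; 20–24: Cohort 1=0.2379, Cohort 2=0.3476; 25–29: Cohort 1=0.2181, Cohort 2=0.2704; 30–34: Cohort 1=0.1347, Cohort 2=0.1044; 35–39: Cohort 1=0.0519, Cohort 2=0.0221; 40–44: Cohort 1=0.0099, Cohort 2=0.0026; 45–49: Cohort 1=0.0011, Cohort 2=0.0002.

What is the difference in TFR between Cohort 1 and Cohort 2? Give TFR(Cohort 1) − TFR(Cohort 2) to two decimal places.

-1.25

Cohort 1:
  Sum of ASFRs = 0.1334 + 0.2379 + 0.2181 + 0.1347 + 0.0519 + 0.0099 + 0.0011 = 0.7870
  TFR = 5 × 0.7870 = 3.935
Cohort 2:
  Sum of ASFRs = 0.2899 + 0.3476 + 0.2704 + 0.1044 + 0.0221 + 0.0026 + 0.0002 = 1.0372
  TFR = 5 × 1.0372 = 5.186
Difference = 3.935 − 5.186 = -1.251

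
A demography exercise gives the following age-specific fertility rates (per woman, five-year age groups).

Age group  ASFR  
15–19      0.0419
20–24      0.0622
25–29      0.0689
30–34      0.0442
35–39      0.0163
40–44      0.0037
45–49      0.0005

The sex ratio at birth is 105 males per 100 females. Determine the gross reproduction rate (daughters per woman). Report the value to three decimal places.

0.580

Proportion female at birth = 100 / (100 + 105) = 0.48780.
Sum of ASFRs = 0.0419 + 0.0622 + 0.0689 + 0.0442 + 0.0163 + 0.0037 + 0.0005 = 0.2377
TFR = 5 × 0.2377 = 1.1885
GRR = 0.48780 × 1.1885 = 0.57975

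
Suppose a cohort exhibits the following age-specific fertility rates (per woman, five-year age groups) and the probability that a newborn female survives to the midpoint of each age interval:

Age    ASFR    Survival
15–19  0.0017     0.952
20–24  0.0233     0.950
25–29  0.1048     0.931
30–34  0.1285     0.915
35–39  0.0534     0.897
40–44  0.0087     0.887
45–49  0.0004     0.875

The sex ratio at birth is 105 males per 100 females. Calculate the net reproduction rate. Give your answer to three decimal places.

Proportion female at birth = 100 / (100 + 105) = 0.48780.
Per-age-group product (5 × ASFR × survival probability):
  15–19: 5 × 0.0017 × 0.952 = 0.00809
  20–24: 5 × 0.0233 × 0.950 = 0.11068
  25–29: 5 × 0.1048 × 0.931 = 0.48784
  30–34: 5 × 0.1285 × 0.915 = 0.58789
  35–39: 5 × 0.0534 × 0.897 = 0.23950
  40–44: 5 × 0.0087 × 0.887 = 0.03858
  45–49: 5 × 0.0004 × 0.875 = 0.00175
Sum = 1.47433
NRR = 0.48780 × 1.47433 = 0.71918

0.719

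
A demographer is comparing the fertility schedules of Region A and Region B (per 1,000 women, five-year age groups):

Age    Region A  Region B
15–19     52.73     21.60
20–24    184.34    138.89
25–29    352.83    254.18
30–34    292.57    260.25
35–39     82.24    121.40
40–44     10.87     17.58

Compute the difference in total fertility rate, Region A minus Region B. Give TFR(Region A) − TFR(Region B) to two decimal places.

0.81

Region A:
  Sum of ASFRs = 52.73 + 184.34 + 352.83 + 292.57 + 82.24 + 10.87 = 975.58
  TFR = 5 × 975.58 / 1000 = 4.8779
Region B:
  Sum of ASFRs = 21.60 + 138.89 + 254.18 + 260.25 + 121.40 + 17.58 = 813.90
  TFR = 5 × 813.90 / 1000 = 4.0695
Difference = 4.8779 − 4.0695 = 0.8084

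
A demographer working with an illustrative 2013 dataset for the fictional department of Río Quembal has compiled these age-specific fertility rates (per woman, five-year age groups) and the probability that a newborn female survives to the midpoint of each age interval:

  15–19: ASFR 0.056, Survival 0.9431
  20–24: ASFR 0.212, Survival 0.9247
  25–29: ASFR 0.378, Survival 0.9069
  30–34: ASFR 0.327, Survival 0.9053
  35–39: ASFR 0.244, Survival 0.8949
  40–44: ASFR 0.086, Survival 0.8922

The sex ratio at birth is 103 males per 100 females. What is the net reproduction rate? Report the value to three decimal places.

Proportion female at birth = 100 / (100 + 103) = 0.49261.
Survival-weighted fertility by age (5·fₓ·Sₓ):
  15–19: 5 × 0.056 × 0.9431 = 0.26407
  20–24: 5 × 0.212 × 0.9247 = 0.98018
  25–29: 5 × 0.378 × 0.9069 = 1.71404
  30–34: 5 × 0.327 × 0.9053 = 1.48017
  35–39: 5 × 0.244 × 0.8949 = 1.09178
  40–44: 5 × 0.086 × 0.8922 = 0.38365
Sum = 5.91389
NRR = 0.49261 × 5.91389 = 2.91324
With NRR above 1 the population is above replacement fertility.

2.913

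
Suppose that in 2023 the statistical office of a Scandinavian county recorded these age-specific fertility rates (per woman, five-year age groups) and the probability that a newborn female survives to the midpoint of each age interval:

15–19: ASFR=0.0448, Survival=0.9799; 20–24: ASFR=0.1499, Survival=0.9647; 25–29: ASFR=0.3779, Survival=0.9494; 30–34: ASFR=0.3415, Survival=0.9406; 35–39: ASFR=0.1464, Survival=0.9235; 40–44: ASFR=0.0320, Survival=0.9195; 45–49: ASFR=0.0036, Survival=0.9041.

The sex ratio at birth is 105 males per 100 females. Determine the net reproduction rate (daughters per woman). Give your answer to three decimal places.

2.528

Proportion female at birth = 100 / (100 + 105) = 0.48780.
Survival-weighted fertility by age (5·fₓ·Sₓ):
  15–19: 5 × 0.0448 × 0.9799 = 0.21950
  20–24: 5 × 0.1499 × 0.9647 = 0.72304
  25–29: 5 × 0.3779 × 0.9494 = 1.79389
  30–34: 5 × 0.3415 × 0.9406 = 1.60607
  35–39: 5 × 0.1464 × 0.9235 = 0.67600
  40–44: 5 × 0.0320 × 0.9195 = 0.14712
  45–49: 5 × 0.0036 × 0.9041 = 0.01627
Sum = 5.18189
NRR = 0.48780 × 5.18189 = 2.52773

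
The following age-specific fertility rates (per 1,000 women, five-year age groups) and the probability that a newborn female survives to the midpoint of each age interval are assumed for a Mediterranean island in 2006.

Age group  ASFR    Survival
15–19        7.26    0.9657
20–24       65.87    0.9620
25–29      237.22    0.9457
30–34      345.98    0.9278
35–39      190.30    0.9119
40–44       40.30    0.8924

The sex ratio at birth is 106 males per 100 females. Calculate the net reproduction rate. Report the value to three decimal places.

Proportion female at birth = 100 / (100 + 106) = 0.48544.
Weighting each age-specific rate by interval width and survival:
  15–19: 5 × 7.26/1000 × 0.9657 = 0.03505
  20–24: 5 × 65.87/1000 × 0.9620 = 0.31683
  25–29: 5 × 237.22/1000 × 0.9457 = 1.12169
  30–34: 5 × 345.98/1000 × 0.9278 = 1.60500
  35–39: 5 × 190.30/1000 × 0.9119 = 0.86767
  40–44: 5 × 40.30/1000 × 0.8924 = 0.17982
Sum = 4.12606
NRR = 0.48544 × 4.12606 = 2.00295
With NRR above 1 the population is above replacement fertility.

2.003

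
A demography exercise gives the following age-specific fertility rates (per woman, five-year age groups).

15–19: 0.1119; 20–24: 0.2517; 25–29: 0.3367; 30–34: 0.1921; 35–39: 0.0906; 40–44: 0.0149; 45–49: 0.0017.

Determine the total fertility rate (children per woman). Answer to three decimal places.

Sum of ASFRs = 0.1119 + 0.2517 + 0.3367 + 0.1921 + 0.0906 + 0.0149 + 0.0017 = 0.9996
TFR = 5 × 0.9996 = 4.998

4.998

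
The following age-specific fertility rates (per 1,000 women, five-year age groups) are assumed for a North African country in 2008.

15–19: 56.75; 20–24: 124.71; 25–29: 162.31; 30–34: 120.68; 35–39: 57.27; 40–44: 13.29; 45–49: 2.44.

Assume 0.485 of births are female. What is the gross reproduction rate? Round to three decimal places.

1.303

Proportion female at birth = 0.485.
Sum of ASFRs = 56.75 + 124.71 + 162.31 + 120.68 + 57.27 + 13.29 + 2.44 = 537.45
TFR = 5 × 537.45 / 1000 = 2.68725
GRR = 0.485 × 2.68725 = 1.30332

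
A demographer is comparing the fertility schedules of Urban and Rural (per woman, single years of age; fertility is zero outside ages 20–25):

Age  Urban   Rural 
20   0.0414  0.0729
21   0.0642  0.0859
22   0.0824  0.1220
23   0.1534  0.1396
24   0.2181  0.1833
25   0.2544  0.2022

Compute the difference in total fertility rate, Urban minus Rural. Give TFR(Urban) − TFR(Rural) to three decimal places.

Urban:
  Sum of ASFRs = 0.0414 + 0.0642 + 0.0824 + 0.1534 + 0.2181 + 0.2544 = 0.8139
  TFR = 0.8139
Rural:
  Sum of ASFRs = 0.0729 + 0.0859 + 0.1220 + 0.1396 + 0.1833 + 0.2022 = 0.8059
  TFR = 0.8059
Difference = 0.8139 − 0.8059 = 0.008

0.008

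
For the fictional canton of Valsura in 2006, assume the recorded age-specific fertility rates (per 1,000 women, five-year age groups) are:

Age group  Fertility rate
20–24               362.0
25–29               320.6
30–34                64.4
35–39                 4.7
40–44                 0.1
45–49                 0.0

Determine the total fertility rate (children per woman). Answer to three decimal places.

3.759

Sum of ASFRs = 362.0 + 320.6 + 64.4 + 4.7 + 0.1 + 0.0 = 751.8
TFR = 5 × 751.8 / 1000 = 3.759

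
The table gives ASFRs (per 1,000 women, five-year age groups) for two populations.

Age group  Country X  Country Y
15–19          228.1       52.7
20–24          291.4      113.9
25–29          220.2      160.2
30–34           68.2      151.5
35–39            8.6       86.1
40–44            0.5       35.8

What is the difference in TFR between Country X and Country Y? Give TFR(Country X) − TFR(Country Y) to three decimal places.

1.084

Country X:
  Sum of ASFRs = 228.1 + 291.4 + 220.2 + 68.2 + 8.6 + 0.5 = 817.0
  TFR = 5 × 817.0 / 1000 = 4.085
Country Y:
  Sum of ASFRs = 52.7 + 113.9 + 160.2 + 151.5 + 86.1 + 35.8 = 600.2
  TFR = 5 × 600.2 / 1000 = 3.001
Difference = 4.085 − 3.001 = 1.084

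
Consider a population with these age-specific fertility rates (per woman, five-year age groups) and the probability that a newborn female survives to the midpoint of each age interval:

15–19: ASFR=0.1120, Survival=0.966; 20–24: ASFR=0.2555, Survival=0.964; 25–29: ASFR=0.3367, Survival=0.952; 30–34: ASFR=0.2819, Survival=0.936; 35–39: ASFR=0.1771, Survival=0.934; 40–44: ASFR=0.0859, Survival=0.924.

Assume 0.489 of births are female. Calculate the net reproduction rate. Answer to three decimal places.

2.894

Proportion female at birth = 0.489.
Survival-weighted fertility by age (5·fₓ·Sₓ):
  15–19: 5 × 0.1120 × 0.966 = 0.54096
  20–24: 5 × 0.2555 × 0.964 = 1.23151
  25–29: 5 × 0.3367 × 0.952 = 1.60269
  30–34: 5 × 0.2819 × 0.936 = 1.31929
  35–39: 5 × 0.1771 × 0.934 = 0.82706
  40–44: 5 × 0.0859 × 0.924 = 0.39686
Sum = 5.91837
NRR = 0.489 × 5.91837 = 2.89408
With NRR above 1 the population is above replacement fertility.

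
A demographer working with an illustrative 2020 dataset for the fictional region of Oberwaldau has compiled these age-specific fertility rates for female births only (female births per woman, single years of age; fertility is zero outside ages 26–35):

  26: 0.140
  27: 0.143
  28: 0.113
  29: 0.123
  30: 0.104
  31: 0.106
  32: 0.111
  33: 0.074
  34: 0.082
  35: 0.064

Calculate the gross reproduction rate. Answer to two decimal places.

1.06

Sum of female ASFRs = 0.140 + 0.143 + 0.113 + 0.123 + 0.104 + 0.106 + 0.111 + 0.074 + 0.082 + 0.064 = 1.060
GRR = 1.06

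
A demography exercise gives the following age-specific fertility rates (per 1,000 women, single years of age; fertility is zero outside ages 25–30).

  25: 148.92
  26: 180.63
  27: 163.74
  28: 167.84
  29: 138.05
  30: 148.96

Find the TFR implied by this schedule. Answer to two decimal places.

Sum of ASFRs = 148.92 + 180.63 + 163.74 + 167.84 + 138.05 + 148.96 = 948.14
TFR = 948.14 / 1000 = 0.94814

0.95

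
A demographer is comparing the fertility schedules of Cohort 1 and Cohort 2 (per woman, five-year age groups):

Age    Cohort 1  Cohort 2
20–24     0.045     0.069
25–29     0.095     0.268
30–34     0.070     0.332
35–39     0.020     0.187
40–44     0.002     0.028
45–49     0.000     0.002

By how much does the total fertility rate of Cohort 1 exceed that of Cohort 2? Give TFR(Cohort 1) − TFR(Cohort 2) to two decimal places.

Cohort 1:
  Sum of ASFRs = 0.045 + 0.095 + 0.070 + 0.020 + 0.002 + 0.000 = 0.232
  TFR = 5 × 0.232 = 1.16
Cohort 2:
  Sum of ASFRs = 0.069 + 0.268 + 0.332 + 0.187 + 0.028 + 0.002 = 0.886
  TFR = 5 × 0.886 = 4.43
Difference = 1.16 − 4.43 = -3.27

-3.27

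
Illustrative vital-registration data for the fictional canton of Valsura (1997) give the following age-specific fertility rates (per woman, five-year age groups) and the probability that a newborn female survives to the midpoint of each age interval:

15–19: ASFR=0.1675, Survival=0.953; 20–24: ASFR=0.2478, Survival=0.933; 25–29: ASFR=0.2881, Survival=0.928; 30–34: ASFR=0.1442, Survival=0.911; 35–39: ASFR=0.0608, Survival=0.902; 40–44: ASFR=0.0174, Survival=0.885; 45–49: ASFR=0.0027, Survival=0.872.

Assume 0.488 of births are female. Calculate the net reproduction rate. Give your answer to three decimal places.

2.104

Proportion female at birth = 0.488.
Per-age-group product (5 × ASFR × survival probability):
  15–19: 5 × 0.1675 × 0.953 = 0.79814
  20–24: 5 × 0.2478 × 0.933 = 1.15599
  25–29: 5 × 0.2881 × 0.928 = 1.33678
  30–34: 5 × 0.1442 × 0.911 = 0.65683
  35–39: 5 × 0.0608 × 0.902 = 0.27421
  40–44: 5 × 0.0174 × 0.885 = 0.07700
  45–49: 5 × 0.0027 × 0.872 = 0.01177
Sum = 4.31072
NRR = 0.488 × 4.31072 = 2.10363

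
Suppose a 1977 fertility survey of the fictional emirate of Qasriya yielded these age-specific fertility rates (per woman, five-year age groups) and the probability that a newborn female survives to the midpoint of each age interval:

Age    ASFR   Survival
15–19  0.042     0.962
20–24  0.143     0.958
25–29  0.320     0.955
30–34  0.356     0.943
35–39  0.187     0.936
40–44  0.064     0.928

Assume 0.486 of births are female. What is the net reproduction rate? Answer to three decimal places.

2.559

Proportion female at birth = 0.486.
Survival-weighted fertility by age (5·fₓ·Sₓ):
  15–19: 5 × 0.042 × 0.962 = 0.20202
  20–24: 5 × 0.143 × 0.958 = 0.68497
  25–29: 5 × 0.320 × 0.955 = 1.52800
  30–34: 5 × 0.356 × 0.943 = 1.67854
  35–39: 5 × 0.187 × 0.936 = 0.87516
  40–44: 5 × 0.064 × 0.928 = 0.29696
Sum = 5.26565
NRR = 0.486 × 5.26565 = 2.55911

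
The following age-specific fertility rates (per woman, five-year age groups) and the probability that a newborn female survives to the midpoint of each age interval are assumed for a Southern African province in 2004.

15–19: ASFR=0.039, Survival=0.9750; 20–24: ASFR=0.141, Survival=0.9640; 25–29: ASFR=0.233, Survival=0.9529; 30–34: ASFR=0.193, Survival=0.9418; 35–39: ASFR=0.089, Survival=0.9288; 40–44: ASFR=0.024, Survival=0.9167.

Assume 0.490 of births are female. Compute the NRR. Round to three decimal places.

1.672

Proportion female at birth = 0.490.
Weighting each age-specific rate by interval width and survival:
  15–19: 5 × 0.039 × 0.9750 = 0.19013
  20–24: 5 × 0.141 × 0.9640 = 0.67962
  25–29: 5 × 0.233 × 0.9529 = 1.11013
  30–34: 5 × 0.193 × 0.9418 = 0.90884
  35–39: 5 × 0.089 × 0.9288 = 0.41332
  40–44: 5 × 0.024 × 0.9167 = 0.11000
Sum = 3.41204
NRR = 0.490 × 3.41204 = 1.67190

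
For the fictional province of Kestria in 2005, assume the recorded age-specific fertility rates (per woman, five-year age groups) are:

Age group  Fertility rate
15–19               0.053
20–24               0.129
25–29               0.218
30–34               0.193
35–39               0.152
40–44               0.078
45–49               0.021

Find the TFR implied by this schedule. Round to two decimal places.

4.22

Sum of ASFRs = 0.053 + 0.129 + 0.218 + 0.193 + 0.152 + 0.078 + 0.021 = 0.844
TFR = 5 × 0.844 = 4.22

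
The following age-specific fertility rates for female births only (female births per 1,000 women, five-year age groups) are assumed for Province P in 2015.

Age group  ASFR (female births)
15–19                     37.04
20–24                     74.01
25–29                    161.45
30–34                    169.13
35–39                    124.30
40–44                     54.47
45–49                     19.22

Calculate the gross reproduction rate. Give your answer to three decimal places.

3.198

Sum of female ASFRs = 37.04 + 74.01 + 161.45 + 169.13 + 124.30 + 54.47 + 19.22 = 639.62
GRR = 5 × 639.62 / 1000 = 3.1981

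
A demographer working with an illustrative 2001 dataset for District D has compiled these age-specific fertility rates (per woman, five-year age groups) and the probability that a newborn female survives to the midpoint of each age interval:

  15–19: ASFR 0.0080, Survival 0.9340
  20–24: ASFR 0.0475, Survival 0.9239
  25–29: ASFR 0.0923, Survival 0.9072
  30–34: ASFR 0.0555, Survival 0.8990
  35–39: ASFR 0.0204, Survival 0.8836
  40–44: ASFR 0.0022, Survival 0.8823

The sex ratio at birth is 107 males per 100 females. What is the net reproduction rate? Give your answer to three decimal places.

Proportion female at birth = 100 / (100 + 107) = 0.48309.
Survival-weighted fertility by age (5·fₓ·Sₓ):
  15–19: 5 × 0.0080 × 0.9340 = 0.03736
  20–24: 5 × 0.0475 × 0.9239 = 0.21943
  25–29: 5 × 0.0923 × 0.9072 = 0.41867
  30–34: 5 × 0.0555 × 0.8990 = 0.24947
  35–39: 5 × 0.0204 × 0.8836 = 0.09013
  40–44: 5 × 0.0022 × 0.8823 = 0.00971
Sum = 1.02477
NRR = 0.48309 × 1.02477 = 0.49506
With NRR below 1 the population is below replacement fertility.

0.495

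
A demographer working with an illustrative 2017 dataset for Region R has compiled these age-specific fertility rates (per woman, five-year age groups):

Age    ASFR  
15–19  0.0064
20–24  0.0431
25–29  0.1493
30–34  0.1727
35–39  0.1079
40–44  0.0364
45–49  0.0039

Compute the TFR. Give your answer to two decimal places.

Sum of ASFRs = 0.0064 + 0.0431 + 0.1493 + 0.1727 + 0.1079 + 0.0364 + 0.0039 = 0.5197
TFR = 5 × 0.5197 = 2.5985

2.60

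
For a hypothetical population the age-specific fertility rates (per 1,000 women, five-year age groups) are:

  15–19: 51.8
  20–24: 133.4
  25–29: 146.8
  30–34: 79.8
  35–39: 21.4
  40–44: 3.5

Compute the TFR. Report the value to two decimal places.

2.18

Sum of ASFRs = 51.8 + 133.4 + 146.8 + 79.8 + 21.4 + 3.5 = 436.7
TFR = 5 × 436.7 / 1000 = 2.1835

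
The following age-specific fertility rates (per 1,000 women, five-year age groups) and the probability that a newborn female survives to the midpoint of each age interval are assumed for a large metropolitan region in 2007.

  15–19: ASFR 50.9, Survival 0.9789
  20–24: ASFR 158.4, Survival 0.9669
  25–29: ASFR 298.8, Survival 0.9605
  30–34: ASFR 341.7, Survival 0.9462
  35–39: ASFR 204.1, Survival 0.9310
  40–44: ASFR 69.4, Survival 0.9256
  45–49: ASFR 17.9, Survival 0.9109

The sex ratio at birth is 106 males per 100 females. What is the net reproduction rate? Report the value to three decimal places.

2.631

Proportion female at birth = 100 / (100 + 106) = 0.48544.
Per-age-group product (5 × ASFR × survival probability):
  15–19: 5 × 50.9/1000 × 0.9789 = 0.24913
  20–24: 5 × 158.4/1000 × 0.9669 = 0.76578
  25–29: 5 × 298.8/1000 × 0.9605 = 1.43499
  30–34: 5 × 341.7/1000 × 0.9462 = 1.61658
  35–39: 5 × 204.1/1000 × 0.9310 = 0.95009
  40–44: 5 × 69.4/1000 × 0.9256 = 0.32118
  45–49: 5 × 17.9/1000 × 0.9109 = 0.08153
Sum = 5.41928
NRR = 0.48544 × 5.41928 = 2.63074
NRR > 1, so each generation more than replaces itself.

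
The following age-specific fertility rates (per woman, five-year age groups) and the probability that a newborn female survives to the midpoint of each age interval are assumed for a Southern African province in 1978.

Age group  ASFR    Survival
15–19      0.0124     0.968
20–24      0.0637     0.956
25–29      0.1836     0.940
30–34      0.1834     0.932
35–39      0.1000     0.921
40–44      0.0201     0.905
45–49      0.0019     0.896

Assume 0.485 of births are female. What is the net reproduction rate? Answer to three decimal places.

1.281

Proportion female at birth = 0.485.
Weighting each age-specific rate by interval width and survival:
  15–19: 5 × 0.0124 × 0.968 = 0.06002
  20–24: 5 × 0.0637 × 0.956 = 0.30449
  25–29: 5 × 0.1836 × 0.940 = 0.86292
  30–34: 5 × 0.1834 × 0.932 = 0.85464
  35–39: 5 × 0.1000 × 0.921 = 0.46050
  40–44: 5 × 0.0201 × 0.905 = 0.09095
  45–49: 5 × 0.0019 × 0.896 = 0.00851
Sum = 2.64203
NRR = 0.485 × 2.64203 = 1.28138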